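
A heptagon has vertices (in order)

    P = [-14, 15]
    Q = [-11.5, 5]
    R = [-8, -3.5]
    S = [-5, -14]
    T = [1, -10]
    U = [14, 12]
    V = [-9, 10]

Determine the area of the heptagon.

373.125

P→Q: (-14)(5) − (-11.5)(15) = 102.5
Q→R: (-11.5)(-3.5) − (-8)(5) = 80.25
R→S: (-8)(-14) − (-5)(-3.5) = 94.5
S→T: (-5)(-10) − (1)(-14) = 64
T→U: (1)(12) − (14)(-10) = 152
U→V: (14)(10) − (-9)(12) = 248
V→P: (-9)(15) − (-14)(10) = 5
Σ = 746.25
Area = |Σ|/2 = 373.125.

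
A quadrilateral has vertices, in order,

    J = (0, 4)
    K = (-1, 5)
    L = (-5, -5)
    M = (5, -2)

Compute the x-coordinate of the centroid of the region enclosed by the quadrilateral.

Apply the surveyor's formula. First the cross-terms c_i = x_i·y_{i+1} − x_{i+1}·y_i:
  4, 30, 35, 20  ⇒  2A = 89, A = 44.5.
Then Σ (x_i + x_{i+1})·c_i = -84, so x̄ = -84 / (6·44.5) = -28/89.

-28/89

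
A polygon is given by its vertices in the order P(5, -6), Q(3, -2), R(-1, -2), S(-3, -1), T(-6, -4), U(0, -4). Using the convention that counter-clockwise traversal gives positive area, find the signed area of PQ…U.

22.5

P→Q: (5)(-2) − (3)(-6) = 8
Q→R: (3)(-2) − (-1)(-2) = -8
R→S: (-1)(-1) − (-3)(-2) = -5
S→T: (-3)(-4) − (-6)(-1) = 6
T→U: (-6)(-4) − (0)(-4) = 24
U→P: (0)(-6) − (5)(-4) = 20
Σ = 45
Signed area = Σ/2 = 22.5 (positive ⇒ counter-clockwise traversal).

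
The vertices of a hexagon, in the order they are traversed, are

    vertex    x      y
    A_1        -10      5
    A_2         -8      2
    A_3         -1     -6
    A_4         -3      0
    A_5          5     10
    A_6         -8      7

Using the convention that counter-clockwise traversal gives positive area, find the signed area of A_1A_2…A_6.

Apply the surveyor's formula: 2A = Σ (x_i·y_{i+1} − x_{i+1}·y_i), indices taken mod 6.
Cross-terms: 20, 50, -18, -30, 115, 30  ⇒  Σ = 167
Signed area = Σ/2 = 83.5 (positive ⇒ counter-clockwise traversal).

83.5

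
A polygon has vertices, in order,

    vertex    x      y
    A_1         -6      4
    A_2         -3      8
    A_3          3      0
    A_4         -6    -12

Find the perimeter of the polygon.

46

|A_1A_2| = √((3)² + (4)²) = √25 = 5
|A_2A_3| = √((6)² + (-8)²) = √100 = 10
|A_3A_4| = √((-9)² + (-12)²) = √225 = 15
|A_4A_1| = √((0)² + (16)²) = √256 = 16
Perimeter = 5 + 10 + 15 + 16 = 46.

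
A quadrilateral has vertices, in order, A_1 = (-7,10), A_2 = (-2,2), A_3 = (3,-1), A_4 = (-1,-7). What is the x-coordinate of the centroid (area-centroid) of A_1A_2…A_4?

-370/237

Apply Gauss's area formula. First the cross-terms c_i = x_i·y_{i+1} − x_{i+1}·y_i:
  6, -4, -22, -59  ⇒  2A = -79, A = -39.5.
Then Σ (x_i + x_{i+1})·c_i = 370, so x̄ = 370 / (6·(-39.5)) = -370/237.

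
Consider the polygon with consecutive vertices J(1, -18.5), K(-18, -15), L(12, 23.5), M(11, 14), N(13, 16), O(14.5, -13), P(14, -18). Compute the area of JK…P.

704.25

J→K: (1)(-15) − (-18)(-18.5) = -348
K→L: (-18)(23.5) − (12)(-15) = -243
L→M: (12)(14) − (11)(23.5) = -90.5
M→N: (11)(16) − (13)(14) = -6
N→O: (13)(-13) − (14.5)(16) = -401
O→P: (14.5)(-18) − (14)(-13) = -79
P→J: (14)(-18.5) − (1)(-18) = -241
Σ = -1408.5
Area = |Σ|/2 = 704.25.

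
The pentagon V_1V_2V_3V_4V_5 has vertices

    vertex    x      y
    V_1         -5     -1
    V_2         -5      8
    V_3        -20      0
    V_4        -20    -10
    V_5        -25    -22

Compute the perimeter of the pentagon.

78

|V_1V_2| = √((0)² + (9)²) = √81 = 9
|V_2V_3| = √((-15)² + (-8)²) = √289 = 17
|V_3V_4| = √((0)² + (-10)²) = √100 = 10
|V_4V_5| = √((-5)² + (-12)²) = √169 = 13
|V_5V_1| = √((20)² + (21)²) = √841 = 29
Perimeter = 9 + 17 + 10 + 13 + 29 = 78.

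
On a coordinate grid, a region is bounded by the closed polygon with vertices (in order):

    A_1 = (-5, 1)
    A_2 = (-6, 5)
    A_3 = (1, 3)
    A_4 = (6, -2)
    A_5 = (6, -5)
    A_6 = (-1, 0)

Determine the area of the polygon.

Apply Gauss's area formula: 2A = Σ (x_i·y_{i+1} − x_{i+1}·y_i), indices taken mod 6.
A_1→A_2: (-5)(5) − (-6)(1) = -19
A_2→A_3: (-6)(3) − (1)(5) = -23
A_3→A_4: (1)(-2) − (6)(3) = -20
A_4→A_5: (6)(-5) − (6)(-2) = -18
A_5→A_6: (6)(0) − (-1)(-5) = -5
A_6→A_1: (-1)(1) − (-5)(0) = -1
Σ = -86
Area = |Σ|/2 = 43.

43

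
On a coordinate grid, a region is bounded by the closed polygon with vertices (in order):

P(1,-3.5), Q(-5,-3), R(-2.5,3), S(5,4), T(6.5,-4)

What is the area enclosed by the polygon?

Apply Gauss's area formula: 2A = Σ (x_i·y_{i+1} − x_{i+1}·y_i), indices taken mod 5.
Σ = (-20.5) + (-22.5) + (-25) + (-46) + (-18.75) = -132.75
Area = |Σ|/2 = 66.375.

66.375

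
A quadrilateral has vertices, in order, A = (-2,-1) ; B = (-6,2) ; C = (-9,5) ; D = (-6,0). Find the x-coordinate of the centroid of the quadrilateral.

-17/3

Apply the surveyor's formula. First the cross-terms c_i = x_i·y_{i+1} − x_{i+1}·y_i:
  -10, -12, 30, 6  ⇒  2A = 14, A = 7.
Then Σ (x_i + x_{i+1})·c_i = -238, so x̄ = -238 / (6·7) = -17/3.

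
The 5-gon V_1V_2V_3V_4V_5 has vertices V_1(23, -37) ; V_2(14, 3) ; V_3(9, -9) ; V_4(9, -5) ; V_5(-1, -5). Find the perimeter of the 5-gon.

|V_1V_2| = √((-9)² + (40)²) = √1681 = 41
|V_2V_3| = √((-5)² + (-12)²) = √169 = 13
|V_3V_4| = √((0)² + (4)²) = √16 = 4
|V_4V_5| = √((-10)² + (0)²) = √100 = 10
|V_5V_1| = √((24)² + (-32)²) = √1600 = 40
Perimeter = 41 + 13 + 4 + 10 + 40 = 108.

108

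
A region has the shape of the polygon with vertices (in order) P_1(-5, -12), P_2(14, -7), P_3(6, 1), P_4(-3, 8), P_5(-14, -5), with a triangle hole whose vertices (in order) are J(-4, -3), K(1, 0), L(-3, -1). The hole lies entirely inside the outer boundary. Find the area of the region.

286.5

Outer boundary:
Σ = (203) + (56) + (51) + (127) + (143) = 580
Area = |Σ|/2 = 290.
Hole:
Apply the shoelace (surveyor's) formula: 2A = Σ (x_i·y_{i+1} − x_{i+1}·y_i), indices taken mod 3.
Σ = (3) + (-1) + (5) = 7
Area = |Σ|/2 = 3.5.
Net area = 290 − 3.5 = 286.5.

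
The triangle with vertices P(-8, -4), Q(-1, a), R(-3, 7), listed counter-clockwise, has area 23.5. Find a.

2

Write out the shoelace sum; only the two edges meeting at Q involve a:
2·Area = [((-8)·a − (-1)·(-4)) + ((-1)·7 − (-3)·a)] + 68
       = -5·a + 57 = 47
⇒ a = 2.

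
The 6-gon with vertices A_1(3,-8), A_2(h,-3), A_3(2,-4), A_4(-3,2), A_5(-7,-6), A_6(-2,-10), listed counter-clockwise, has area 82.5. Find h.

Write out the shoelace sum; only the two edges meeting at A_2 involve h:
2·Area = [(3·(-3) − h·(-8)) + (h·(-4) − 2·(-3))] + 128
       = 4·h + 125 = 165
⇒ h = 10.

10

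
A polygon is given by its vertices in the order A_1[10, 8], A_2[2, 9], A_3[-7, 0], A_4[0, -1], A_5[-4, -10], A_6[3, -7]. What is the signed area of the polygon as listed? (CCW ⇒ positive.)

Apply Gauss's area formula: 2A = Σ (x_i·y_{i+1} − x_{i+1}·y_i), indices taken mod 6.
Σ = (74) + (63) + (7) + (-4) + (58) + (94) = 292
Signed area = Σ/2 = 146 (positive ⇒ counter-clockwise traversal).

146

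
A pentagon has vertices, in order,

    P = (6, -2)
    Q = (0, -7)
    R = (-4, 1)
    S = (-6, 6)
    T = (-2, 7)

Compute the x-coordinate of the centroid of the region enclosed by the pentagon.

Apply the shoelace (surveyor's) formula. First the cross-terms c_i = x_i·y_{i+1} − x_{i+1}·y_i:
  -42, -28, -18, -30, -38  ⇒  2A = -156, A = -78.
Then Σ (x_i + x_{i+1})·c_i = 128, so x̄ = 128 / (6·(-78)) = -32/117.

-32/117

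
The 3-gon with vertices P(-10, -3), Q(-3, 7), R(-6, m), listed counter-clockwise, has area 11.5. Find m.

Write out the shoelace sum; only the two edges meeting at R involve m:
2·Area = [((-3)·m − (-6)·7) + ((-6)·(-3) − (-10)·m)] + -79
       = 7·m + -19 = 23
⇒ m = 6.

6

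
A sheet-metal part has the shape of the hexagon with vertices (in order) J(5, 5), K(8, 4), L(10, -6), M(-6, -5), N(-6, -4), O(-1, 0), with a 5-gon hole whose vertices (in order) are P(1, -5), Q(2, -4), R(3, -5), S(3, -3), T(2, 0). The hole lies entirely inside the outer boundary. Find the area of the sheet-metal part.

Outer boundary:
Σ = (-20) + (-88) + (-86) + (-6) + (-4) + (-5) = -209
Area = |Σ|/2 = 104.5.
Hole:
P→Q: (1)(-4) − (2)(-5) = 6
Q→R: (2)(-5) − (3)(-4) = 2
R→S: (3)(-3) − (3)(-5) = 6
S→T: (3)(0) − (2)(-3) = 6
T→P: (2)(-5) − (1)(0) = -10
Σ = 10
Area = |Σ|/2 = 5.
Net area = 104.5 − 5 = 99.5.

99.5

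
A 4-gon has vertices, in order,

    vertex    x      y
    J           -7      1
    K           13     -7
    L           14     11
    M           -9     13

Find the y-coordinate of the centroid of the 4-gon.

Apply Gauss's area formula. First the cross-terms c_i = x_i·y_{i+1} − x_{i+1}·y_i:
  36, 241, 281, 82  ⇒  2A = 640, A = 320.
Then Σ (y_i + y_{i+1})·c_i = 8640, so ȳ = 8640 / (6·320) = 4.5.

4.5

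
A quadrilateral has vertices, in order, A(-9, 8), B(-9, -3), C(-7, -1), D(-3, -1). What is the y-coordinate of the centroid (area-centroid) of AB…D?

Apply Gauss's area formula. First the cross-terms c_i = x_i·y_{i+1} − x_{i+1}·y_i:
  99, -12, 4, -33  ⇒  2A = 58, A = 29.
Then Σ (y_i + y_{i+1})·c_i = 304, so ȳ = 304 / (6·29) = 152/87.

152/87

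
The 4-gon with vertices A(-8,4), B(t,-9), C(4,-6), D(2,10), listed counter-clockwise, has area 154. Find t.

The doubled signed area Σ (x_i y_{i+1} − x_{i+1} y_i) is linear in t.
With t=0 it equals 248; the coefficient of t is -10 (from the two edges through B).
So -10·t + 248 = 2·154 = 308 ⇒ t = -6.

-6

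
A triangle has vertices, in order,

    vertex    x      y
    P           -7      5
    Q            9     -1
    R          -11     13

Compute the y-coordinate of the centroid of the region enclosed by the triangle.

Apply Gauss's area formula. First the cross-terms c_i = x_i·y_{i+1} − x_{i+1}·y_i:
  -38, 106, 36  ⇒  2A = 104, A = 52.
Then Σ (y_i + y_{i+1})·c_i = 1768, so ȳ = 1768 / (6·52) = 17/3.

17/3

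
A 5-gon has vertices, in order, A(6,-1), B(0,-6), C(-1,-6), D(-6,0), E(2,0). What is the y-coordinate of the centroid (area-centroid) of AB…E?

-271/120

Apply the surveyor's formula. First the cross-terms c_i = x_i·y_{i+1} − x_{i+1}·y_i:
  -36, -6, -36, 0, -2  ⇒  2A = -80, A = -40.
Then Σ (y_i + y_{i+1})·c_i = 542, so ȳ = 542 / (6·(-40)) = -271/120.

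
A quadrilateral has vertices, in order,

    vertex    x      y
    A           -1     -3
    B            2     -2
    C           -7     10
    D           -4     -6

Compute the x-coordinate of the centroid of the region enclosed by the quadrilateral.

Apply the shoelace (surveyor's) formula. First the cross-terms c_i = x_i·y_{i+1} − x_{i+1}·y_i:
  8, 6, 82, 6  ⇒  2A = 102, A = 51.
Then Σ (x_i + x_{i+1})·c_i = -954, so x̄ = -954 / (6·51) = -53/17.

-53/17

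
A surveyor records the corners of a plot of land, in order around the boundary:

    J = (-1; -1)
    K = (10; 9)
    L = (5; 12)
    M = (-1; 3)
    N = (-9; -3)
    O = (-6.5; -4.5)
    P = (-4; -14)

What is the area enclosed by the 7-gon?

108.5

Apply the surveyor's formula: 2A = Σ (x_i·y_{i+1} − x_{i+1}·y_i), indices taken mod 7.
Σ = (1) + (75) + (27) + (30) + (21) + (73) + (-10) = 217
Area = |Σ|/2 = 108.5.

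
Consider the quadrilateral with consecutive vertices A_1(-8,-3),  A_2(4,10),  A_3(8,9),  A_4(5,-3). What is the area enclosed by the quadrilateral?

110

Apply the surveyor's formula: 2A = Σ (x_i·y_{i+1} − x_{i+1}·y_i), indices taken mod 4.
Cross-terms: -68, -44, -69, -39  ⇒  Σ = -220
Area = |Σ|/2 = 110.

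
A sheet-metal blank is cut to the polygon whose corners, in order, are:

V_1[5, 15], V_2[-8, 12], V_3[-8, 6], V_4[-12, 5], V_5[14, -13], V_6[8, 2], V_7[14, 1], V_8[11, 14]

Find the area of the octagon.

Σ = (180) + (48) + (32) + (86) + (132) + (-20) + (185) + (95) = 738
Area = |Σ|/2 = 369.

369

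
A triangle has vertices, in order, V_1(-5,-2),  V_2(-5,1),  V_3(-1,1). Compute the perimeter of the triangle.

|V_1V_2| = √((0)² + (3)²) = √9 = 3
|V_2V_3| = √((4)² + (0)²) = √16 = 4
|V_3V_1| = √((-4)² + (-3)²) = √25 = 5
Perimeter = 3 + 4 + 5 = 12.

12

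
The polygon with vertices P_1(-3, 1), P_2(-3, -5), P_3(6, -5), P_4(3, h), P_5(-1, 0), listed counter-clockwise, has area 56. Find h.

Write out the shoelace sum; only the two edges meeting at P_4 involve h:
2·Area = [(6·h − 3·(-5)) + (3·0 − (-1)·h)] + 62
       = 7·h + 77 = 112
⇒ h = 5.

5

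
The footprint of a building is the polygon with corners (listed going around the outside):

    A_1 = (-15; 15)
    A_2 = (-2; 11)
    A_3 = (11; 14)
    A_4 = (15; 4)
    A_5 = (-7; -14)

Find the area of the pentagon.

Apply Gauss's area formula: 2A = Σ (x_i·y_{i+1} − x_{i+1}·y_i), indices taken mod 5.
Cross-terms: -135, -149, -166, -182, -315  ⇒  Σ = -947
Area = |Σ|/2 = 473.5.

473.5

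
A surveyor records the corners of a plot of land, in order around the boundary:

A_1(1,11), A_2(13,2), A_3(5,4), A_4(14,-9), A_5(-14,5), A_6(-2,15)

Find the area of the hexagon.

246.5

A_1→A_2: (1)(2) − (13)(11) = -141
A_2→A_3: (13)(4) − (5)(2) = 42
A_3→A_4: (5)(-9) − (14)(4) = -101
A_4→A_5: (14)(5) − (-14)(-9) = -56
A_5→A_6: (-14)(15) − (-2)(5) = -200
A_6→A_1: (-2)(11) − (1)(15) = -37
Σ = -493
Area = |Σ|/2 = 246.5.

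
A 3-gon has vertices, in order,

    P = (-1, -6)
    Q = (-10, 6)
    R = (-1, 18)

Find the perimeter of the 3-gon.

|PQ| = √((-9)² + (12)²) = √225 = 15
|QR| = √((9)² + (12)²) = √225 = 15
|RP| = √((0)² + (-24)²) = √576 = 24
Perimeter = 15 + 15 + 24 = 54.

54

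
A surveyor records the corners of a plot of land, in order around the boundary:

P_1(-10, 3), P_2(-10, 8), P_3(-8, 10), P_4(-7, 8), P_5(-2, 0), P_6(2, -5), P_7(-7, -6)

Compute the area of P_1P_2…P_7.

91

Σ = (-50) + (-36) + (6) + (16) + (10) + (-47) + (-81) = -182
Area = |Σ|/2 = 91.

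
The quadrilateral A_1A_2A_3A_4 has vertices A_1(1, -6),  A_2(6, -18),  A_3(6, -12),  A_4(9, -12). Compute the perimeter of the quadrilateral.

|A_1A_2| = √((5)² + (-12)²) = √169 = 13
|A_2A_3| = √((0)² + (6)²) = √36 = 6
|A_3A_4| = √((3)² + (0)²) = √9 = 3
|A_4A_1| = √((-8)² + (6)²) = √100 = 10
Perimeter = 13 + 6 + 3 + 10 = 32.

32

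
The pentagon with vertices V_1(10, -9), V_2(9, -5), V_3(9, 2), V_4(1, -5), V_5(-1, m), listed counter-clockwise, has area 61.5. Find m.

Write out the shoelace sum; only the two edges meeting at V_5 involve m:
2·Area = [(1·m − (-1)·(-5)) + ((-1)·(-9) − 10·m)] + 47
       = -9·m + 51 = 123
⇒ m = -8.

-8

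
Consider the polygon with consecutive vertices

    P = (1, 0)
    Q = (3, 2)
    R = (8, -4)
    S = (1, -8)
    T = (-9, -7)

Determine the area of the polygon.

79

Apply the surveyor's formula: 2A = Σ (x_i·y_{i+1} − x_{i+1}·y_i), indices taken mod 5.
Cross-terms: 2, -28, -60, -79, 7  ⇒  Σ = -158
Area = |Σ|/2 = 79.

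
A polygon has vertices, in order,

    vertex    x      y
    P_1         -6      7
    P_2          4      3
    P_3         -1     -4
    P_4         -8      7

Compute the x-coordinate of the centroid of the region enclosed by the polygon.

-25/14

Apply the shoelace formula. First the cross-terms c_i = x_i·y_{i+1} − x_{i+1}·y_i:
  -46, -13, -39, -14  ⇒  2A = -112, A = -56.
Then Σ (x_i + x_{i+1})·c_i = 600, so x̄ = 600 / (6·(-56)) = -25/14.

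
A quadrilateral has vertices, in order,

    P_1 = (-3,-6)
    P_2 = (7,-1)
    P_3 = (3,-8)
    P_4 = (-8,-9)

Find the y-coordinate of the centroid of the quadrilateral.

Apply Gauss's area formula. First the cross-terms c_i = x_i·y_{i+1} − x_{i+1}·y_i:
  45, -53, -91, 21  ⇒  2A = -78, A = -39.
Then Σ (y_i + y_{i+1})·c_i = 1394, so ȳ = 1394 / (6·(-39)) = -697/117.

-697/117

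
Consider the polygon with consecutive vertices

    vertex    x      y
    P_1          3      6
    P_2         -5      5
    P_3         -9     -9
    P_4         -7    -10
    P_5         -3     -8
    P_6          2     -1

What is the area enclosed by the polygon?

Σ = (45) + (90) + (27) + (26) + (19) + (15) = 222
Area = |Σ|/2 = 111.

111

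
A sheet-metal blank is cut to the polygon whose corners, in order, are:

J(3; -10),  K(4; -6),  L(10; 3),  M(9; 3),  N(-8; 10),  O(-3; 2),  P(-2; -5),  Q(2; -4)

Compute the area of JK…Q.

127

J→K: (3)(-6) − (4)(-10) = 22
K→L: (4)(3) − (10)(-6) = 72
L→M: (10)(3) − (9)(3) = 3
M→N: (9)(10) − (-8)(3) = 114
N→O: (-8)(2) − (-3)(10) = 14
O→P: (-3)(-5) − (-2)(2) = 19
P→Q: (-2)(-4) − (2)(-5) = 18
Q→J: (2)(-10) − (3)(-4) = -8
Σ = 254
Area = |Σ|/2 = 127.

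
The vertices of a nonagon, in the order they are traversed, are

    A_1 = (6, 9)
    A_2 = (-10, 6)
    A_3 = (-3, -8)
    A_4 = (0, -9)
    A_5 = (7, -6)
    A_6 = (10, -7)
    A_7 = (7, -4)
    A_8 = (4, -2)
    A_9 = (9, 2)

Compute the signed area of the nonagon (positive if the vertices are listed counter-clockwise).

215.5

Apply the surveyor's formula: 2A = Σ (x_i·y_{i+1} − x_{i+1}·y_i), indices taken mod 9.
Σ = (126) + (98) + (27) + (63) + (11) + (9) + (2) + (26) + (69) = 431
Signed area = Σ/2 = 215.5 (positive ⇒ counter-clockwise traversal).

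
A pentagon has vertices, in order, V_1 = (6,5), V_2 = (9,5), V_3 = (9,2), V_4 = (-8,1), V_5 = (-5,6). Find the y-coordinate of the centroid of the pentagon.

Apply the shoelace (surveyor's) formula. First the cross-terms c_i = x_i·y_{i+1} − x_{i+1}·y_i:
  -15, -27, 25, -43, -61  ⇒  2A = -121, A = -60.5.
Then Σ (y_i + y_{i+1})·c_i = -1236, so ȳ = -1236 / (6·(-60.5)) = 412/121.

412/121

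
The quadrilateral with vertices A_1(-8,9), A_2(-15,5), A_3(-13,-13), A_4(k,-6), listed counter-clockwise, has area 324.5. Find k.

12

The doubled signed area Σ (x_i y_{i+1} − x_{i+1} y_i) is linear in k.
With k=0 it equals 385; the coefficient of k is 22 (from the two edges through A_4).
So 22·k + 385 = 2·324.5 = 649 ⇒ k = 12.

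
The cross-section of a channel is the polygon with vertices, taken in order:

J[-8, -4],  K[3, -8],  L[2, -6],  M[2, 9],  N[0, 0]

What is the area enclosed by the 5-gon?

52

Apply the shoelace formula: 2A = Σ (x_i·y_{i+1} − x_{i+1}·y_i), indices taken mod 5.
Cross-terms: 76, -2, 30, 0, 0  ⇒  Σ = 104
Area = |Σ|/2 = 52.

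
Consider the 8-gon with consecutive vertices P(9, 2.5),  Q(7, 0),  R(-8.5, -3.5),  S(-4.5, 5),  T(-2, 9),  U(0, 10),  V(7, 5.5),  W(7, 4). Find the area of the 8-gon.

124.875

Cross-terms: -17.5, -24.5, -58.25, -30.5, -20, -70, -10.5, -18.5  ⇒  Σ = -249.75
Area = |Σ|/2 = 124.875.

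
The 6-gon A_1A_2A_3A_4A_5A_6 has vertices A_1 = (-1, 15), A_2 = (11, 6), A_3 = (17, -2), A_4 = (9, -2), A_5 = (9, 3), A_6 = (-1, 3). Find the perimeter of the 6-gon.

60

|A_1A_2| = √((12)² + (-9)²) = √225 = 15
|A_2A_3| = √((6)² + (-8)²) = √100 = 10
|A_3A_4| = √((-8)² + (0)²) = √64 = 8
|A_4A_5| = √((0)² + (5)²) = √25 = 5
|A_5A_6| = √((-10)² + (0)²) = √100 = 10
|A_6A_1| = √((0)² + (12)²) = √144 = 12
Perimeter = 15 + 10 + 8 + 5 + 10 + 12 = 60.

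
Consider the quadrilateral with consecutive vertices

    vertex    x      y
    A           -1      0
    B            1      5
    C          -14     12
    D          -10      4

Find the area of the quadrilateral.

Apply Gauss's area formula: 2A = Σ (x_i·y_{i+1} − x_{i+1}·y_i), indices taken mod 4.
A→B: (-1)(5) − (1)(0) = -5
B→C: (1)(12) − (-14)(5) = 82
C→D: (-14)(4) − (-10)(12) = 64
D→A: (-10)(0) − (-1)(4) = 4
Σ = 145
Area = |Σ|/2 = 72.5.

72.5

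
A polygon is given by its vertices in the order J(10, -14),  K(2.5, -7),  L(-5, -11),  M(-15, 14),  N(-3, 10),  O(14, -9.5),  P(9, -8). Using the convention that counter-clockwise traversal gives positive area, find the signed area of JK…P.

Apply Gauss's area formula: 2A = Σ (x_i·y_{i+1} − x_{i+1}·y_i), indices taken mod 7.
Σ = (-35) + (-62.5) + (-235) + (-108) + (-111.5) + (-26.5) + (-46) = -624.5
Signed area = Σ/2 = -312.25 (negative ⇒ clockwise traversal).

-312.25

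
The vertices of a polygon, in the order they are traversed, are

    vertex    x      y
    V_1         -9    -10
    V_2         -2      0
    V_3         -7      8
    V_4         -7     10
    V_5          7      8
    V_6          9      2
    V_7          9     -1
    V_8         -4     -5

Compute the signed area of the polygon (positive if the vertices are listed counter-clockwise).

-157.5

Apply Gauss's area formula: 2A = Σ (x_i·y_{i+1} − x_{i+1}·y_i), indices taken mod 8.
V_1→V_2: (-9)(0) − (-2)(-10) = -20
V_2→V_3: (-2)(8) − (-7)(0) = -16
V_3→V_4: (-7)(10) − (-7)(8) = -14
V_4→V_5: (-7)(8) − (7)(10) = -126
V_5→V_6: (7)(2) − (9)(8) = -58
V_6→V_7: (9)(-1) − (9)(2) = -27
V_7→V_8: (9)(-5) − (-4)(-1) = -49
V_8→V_1: (-4)(-10) − (-9)(-5) = -5
Σ = -315
Signed area = Σ/2 = -157.5 (negative ⇒ clockwise traversal).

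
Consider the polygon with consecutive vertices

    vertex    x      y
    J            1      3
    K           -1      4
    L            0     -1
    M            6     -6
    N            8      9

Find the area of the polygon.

Apply the shoelace formula: 2A = Σ (x_i·y_{i+1} − x_{i+1}·y_i), indices taken mod 5.
Σ = (7) + (1) + (6) + (102) + (15) = 131
Area = |Σ|/2 = 65.5.

65.5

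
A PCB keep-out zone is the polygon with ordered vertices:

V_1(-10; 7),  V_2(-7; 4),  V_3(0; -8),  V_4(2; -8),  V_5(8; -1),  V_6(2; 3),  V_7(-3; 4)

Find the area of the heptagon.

102.5

Apply Gauss's area formula: 2A = Σ (x_i·y_{i+1} − x_{i+1}·y_i), indices taken mod 7.
Σ = (9) + (56) + (16) + (62) + (26) + (17) + (19) = 205
Area = |Σ|/2 = 102.5.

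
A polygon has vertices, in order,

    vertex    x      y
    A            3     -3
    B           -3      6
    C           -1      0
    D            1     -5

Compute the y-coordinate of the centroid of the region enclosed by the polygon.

-29/48

Apply the shoelace (surveyor's) formula. First the cross-terms c_i = x_i·y_{i+1} − x_{i+1}·y_i:
  9, 6, 5, 12  ⇒  2A = 32, A = 16.
Then Σ (y_i + y_{i+1})·c_i = -58, so ȳ = -58 / (6·16) = -29/48.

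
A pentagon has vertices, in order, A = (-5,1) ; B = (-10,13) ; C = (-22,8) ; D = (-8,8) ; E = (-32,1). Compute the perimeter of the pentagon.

92

|AB| = √((-5)² + (12)²) = √169 = 13
|BC| = √((-12)² + (-5)²) = √169 = 13
|CD| = √((14)² + (0)²) = √196 = 14
|DE| = √((-24)² + (-7)²) = √625 = 25
|EA| = √((27)² + (0)²) = √729 = 27
Perimeter = 13 + 13 + 14 + 25 + 27 = 92.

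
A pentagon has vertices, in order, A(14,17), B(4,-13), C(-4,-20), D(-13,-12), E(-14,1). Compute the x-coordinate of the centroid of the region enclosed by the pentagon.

Apply the shoelace formula. First the cross-terms c_i = x_i·y_{i+1} − x_{i+1}·y_i:
  -250, -132, -212, -181, -252  ⇒  2A = -1027, A = -513.5.
Then Σ (x_i + x_{i+1})·c_i = 3991, so x̄ = 3991 / (6·(-513.5)) = -307/237.

-307/237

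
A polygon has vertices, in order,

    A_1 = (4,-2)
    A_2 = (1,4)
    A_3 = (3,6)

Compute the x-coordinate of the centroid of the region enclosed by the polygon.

8/3

Apply the shoelace formula. First the cross-terms c_i = x_i·y_{i+1} − x_{i+1}·y_i:
  18, -6, -30  ⇒  2A = -18, A = -9.
Then Σ (x_i + x_{i+1})·c_i = -144, so x̄ = -144 / (6·(-9)) = 8/3.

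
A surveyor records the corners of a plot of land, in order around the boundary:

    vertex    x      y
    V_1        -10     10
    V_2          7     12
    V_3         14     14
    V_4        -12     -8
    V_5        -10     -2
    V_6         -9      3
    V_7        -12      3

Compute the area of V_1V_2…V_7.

Σ = (-190) + (-70) + (56) + (-56) + (-48) + (9) + (-90) = -389
Area = |Σ|/2 = 194.5.

194.5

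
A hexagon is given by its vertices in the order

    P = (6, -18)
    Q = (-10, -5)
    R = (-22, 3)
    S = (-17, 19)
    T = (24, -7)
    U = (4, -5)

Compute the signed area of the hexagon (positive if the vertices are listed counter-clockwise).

P→Q: (6)(-5) − (-10)(-18) = -210
Q→R: (-10)(3) − (-22)(-5) = -140
R→S: (-22)(19) − (-17)(3) = -367
S→T: (-17)(-7) − (24)(19) = -337
T→U: (24)(-5) − (4)(-7) = -92
U→P: (4)(-18) − (6)(-5) = -42
Σ = -1188
Signed area = Σ/2 = -594 (negative ⇒ clockwise traversal).

-594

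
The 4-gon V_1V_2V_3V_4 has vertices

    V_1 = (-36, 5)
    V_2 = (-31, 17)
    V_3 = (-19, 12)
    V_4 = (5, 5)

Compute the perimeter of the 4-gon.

|V_1V_2| = √((5)² + (12)²) = √169 = 13
|V_2V_3| = √((12)² + (-5)²) = √169 = 13
|V_3V_4| = √((24)² + (-7)²) = √625 = 25
|V_4V_1| = √((-41)² + (0)²) = √1681 = 41
Perimeter = 13 + 13 + 25 + 41 = 92.

92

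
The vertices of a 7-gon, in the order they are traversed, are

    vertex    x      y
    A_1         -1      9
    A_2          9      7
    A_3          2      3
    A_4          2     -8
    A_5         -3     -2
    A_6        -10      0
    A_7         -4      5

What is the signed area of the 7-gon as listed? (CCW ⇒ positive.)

Apply the surveyor's formula: 2A = Σ (x_i·y_{i+1} − x_{i+1}·y_i), indices taken mod 7.
A_1→A_2: (-1)(7) − (9)(9) = -88
A_2→A_3: (9)(3) − (2)(7) = 13
A_3→A_4: (2)(-8) − (2)(3) = -22
A_4→A_5: (2)(-2) − (-3)(-8) = -28
A_5→A_6: (-3)(0) − (-10)(-2) = -20
A_6→A_7: (-10)(5) − (-4)(0) = -50
A_7→A_1: (-4)(9) − (-1)(5) = -31
Σ = -226
Signed area = Σ/2 = -113 (negative ⇒ clockwise traversal).

-113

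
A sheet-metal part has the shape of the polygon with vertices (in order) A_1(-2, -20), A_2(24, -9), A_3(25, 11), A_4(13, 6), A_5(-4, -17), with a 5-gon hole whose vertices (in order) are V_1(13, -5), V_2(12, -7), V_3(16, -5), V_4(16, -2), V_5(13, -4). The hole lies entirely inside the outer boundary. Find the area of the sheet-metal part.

412.5

Outer boundary:
Apply the shoelace formula: 2A = Σ (x_i·y_{i+1} − x_{i+1}·y_i), indices taken mod 5.
Σ = (498) + (489) + (7) + (-197) + (46) = 843
Area = |Σ|/2 = 421.5.
Hole:
V_1→V_2: (13)(-7) − (12)(-5) = -31
V_2→V_3: (12)(-5) − (16)(-7) = 52
V_3→V_4: (16)(-2) − (16)(-5) = 48
V_4→V_5: (16)(-4) − (13)(-2) = -38
V_5→V_1: (13)(-5) − (13)(-4) = -13
Σ = 18
Area = |Σ|/2 = 9.
Net area = 421.5 − 9 = 412.5.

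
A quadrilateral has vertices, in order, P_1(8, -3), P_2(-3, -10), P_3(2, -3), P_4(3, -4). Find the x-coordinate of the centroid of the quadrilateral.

Apply the surveyor's formula. First the cross-terms c_i = x_i·y_{i+1} − x_{i+1}·y_i:
  -89, 29, 1, 23  ⇒  2A = -36, A = -18.
Then Σ (x_i + x_{i+1})·c_i = -216, so x̄ = -216 / (6·(-18)) = 2.

2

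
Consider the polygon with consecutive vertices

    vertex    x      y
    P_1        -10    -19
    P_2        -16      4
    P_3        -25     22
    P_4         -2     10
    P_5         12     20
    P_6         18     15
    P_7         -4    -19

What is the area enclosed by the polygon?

769

Cross-terms: -344, -252, -206, -160, -180, -282, -114  ⇒  Σ = -1538
Area = |Σ|/2 = 769.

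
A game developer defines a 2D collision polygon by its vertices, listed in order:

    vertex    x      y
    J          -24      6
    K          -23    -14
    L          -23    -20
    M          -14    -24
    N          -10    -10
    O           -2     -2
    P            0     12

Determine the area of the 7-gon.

Apply Gauss's area formula: 2A = Σ (x_i·y_{i+1} − x_{i+1}·y_i), indices taken mod 7.
Cross-terms: 474, 138, 272, -100, 0, -24, 288  ⇒  Σ = 1048
Area = |Σ|/2 = 524.

524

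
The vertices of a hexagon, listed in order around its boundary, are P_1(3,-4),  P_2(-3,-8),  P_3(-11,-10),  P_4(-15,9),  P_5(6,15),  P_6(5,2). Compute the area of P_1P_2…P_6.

355.5

Apply the surveyor's formula: 2A = Σ (x_i·y_{i+1} − x_{i+1}·y_i), indices taken mod 6.
Σ = (-36) + (-58) + (-249) + (-279) + (-63) + (-26) = -711
Area = |Σ|/2 = 355.5.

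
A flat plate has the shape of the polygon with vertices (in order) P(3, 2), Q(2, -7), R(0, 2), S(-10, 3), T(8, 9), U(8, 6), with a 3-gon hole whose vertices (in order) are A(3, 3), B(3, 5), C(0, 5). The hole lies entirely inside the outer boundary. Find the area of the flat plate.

Outer boundary:
Apply the shoelace formula: 2A = Σ (x_i·y_{i+1} − x_{i+1}·y_i), indices taken mod 6.
Cross-terms: -25, 4, 20, -114, -24, -2  ⇒  Σ = -141
Area = |Σ|/2 = 70.5.
Hole:
Apply the shoelace (surveyor's) formula: 2A = Σ (x_i·y_{i+1} − x_{i+1}·y_i), indices taken mod 3.
Cross-terms: 6, 15, -15  ⇒  Σ = 6
Area = |Σ|/2 = 3.
Net area = 70.5 − 3 = 67.5.

67.5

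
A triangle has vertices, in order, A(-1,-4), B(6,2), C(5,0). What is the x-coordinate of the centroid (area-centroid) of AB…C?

10/3

Apply the shoelace formula. First the cross-terms c_i = x_i·y_{i+1} − x_{i+1}·y_i:
  22, -10, -20  ⇒  2A = -8, A = -4.
Then Σ (x_i + x_{i+1})·c_i = -80, so x̄ = -80 / (6·(-4)) = 10/3.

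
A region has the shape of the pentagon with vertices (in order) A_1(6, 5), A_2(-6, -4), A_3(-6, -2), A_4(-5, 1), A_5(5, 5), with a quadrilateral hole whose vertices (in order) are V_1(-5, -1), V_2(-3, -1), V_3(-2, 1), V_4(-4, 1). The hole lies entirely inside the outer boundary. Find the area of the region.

Outer boundary:
Apply the shoelace formula: 2A = Σ (x_i·y_{i+1} − x_{i+1}·y_i), indices taken mod 5.
Σ = (6) + (-12) + (-16) + (-30) + (-5) = -57
Area = |Σ|/2 = 28.5.
Hole:
Apply the shoelace (surveyor's) formula: 2A = Σ (x_i·y_{i+1} − x_{i+1}·y_i), indices taken mod 4.
Cross-terms: 2, -5, 2, 9  ⇒  Σ = 8
Area = |Σ|/2 = 4.
Net area = 28.5 − 4 = 24.5.

24.5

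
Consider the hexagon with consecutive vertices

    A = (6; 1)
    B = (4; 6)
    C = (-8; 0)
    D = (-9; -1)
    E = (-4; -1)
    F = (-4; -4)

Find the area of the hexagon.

62.5

Apply the surveyor's formula: 2A = Σ (x_i·y_{i+1} − x_{i+1}·y_i), indices taken mod 6.
Cross-terms: 32, 48, 8, 5, 12, 20  ⇒  Σ = 125
Area = |Σ|/2 = 62.5.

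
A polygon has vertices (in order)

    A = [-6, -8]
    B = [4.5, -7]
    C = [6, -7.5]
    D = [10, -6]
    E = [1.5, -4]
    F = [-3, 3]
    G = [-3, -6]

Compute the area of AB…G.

50.875

A→B: (-6)(-7) − (4.5)(-8) = 78
B→C: (4.5)(-7.5) − (6)(-7) = 8.25
C→D: (6)(-6) − (10)(-7.5) = 39
D→E: (10)(-4) − (1.5)(-6) = -31
E→F: (1.5)(3) − (-3)(-4) = -7.5
F→G: (-3)(-6) − (-3)(3) = 27
G→A: (-3)(-8) − (-6)(-6) = -12
Σ = 101.75
Area = |Σ|/2 = 50.875.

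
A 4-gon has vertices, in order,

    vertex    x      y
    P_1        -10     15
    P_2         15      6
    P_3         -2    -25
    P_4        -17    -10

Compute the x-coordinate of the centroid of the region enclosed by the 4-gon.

-29/11

Apply the shoelace (surveyor's) formula. First the cross-terms c_i = x_i·y_{i+1} − x_{i+1}·y_i:
  -285, -363, -405, -355  ⇒  2A = -1408, A = -704.
Then Σ (x_i + x_{i+1})·c_i = 11136, so x̄ = 11136 / (6·(-704)) = -29/11.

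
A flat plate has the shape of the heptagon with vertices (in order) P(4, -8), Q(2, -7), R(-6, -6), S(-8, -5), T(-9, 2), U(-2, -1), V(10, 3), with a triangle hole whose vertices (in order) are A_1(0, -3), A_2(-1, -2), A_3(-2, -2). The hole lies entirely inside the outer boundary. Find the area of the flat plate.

109.5

Outer boundary:
Σ = (-12) + (-54) + (-18) + (-61) + (13) + (4) + (-92) = -220
Area = |Σ|/2 = 110.
Hole:
Apply the shoelace formula: 2A = Σ (x_i·y_{i+1} − x_{i+1}·y_i), indices taken mod 3.
Cross-terms: -3, -2, 6  ⇒  Σ = 1
Area = |Σ|/2 = 0.5.
Net area = 110 − 0.5 = 109.5.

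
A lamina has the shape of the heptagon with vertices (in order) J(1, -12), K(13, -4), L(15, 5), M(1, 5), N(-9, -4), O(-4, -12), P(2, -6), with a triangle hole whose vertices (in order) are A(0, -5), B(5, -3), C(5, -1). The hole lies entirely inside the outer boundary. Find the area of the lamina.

Outer boundary:
Apply the surveyor's formula: 2A = Σ (x_i·y_{i+1} − x_{i+1}·y_i), indices taken mod 7.
Σ = (152) + (125) + (70) + (41) + (92) + (48) + (-18) = 510
Area = |Σ|/2 = 255.
Hole:
Σ = (25) + (10) + (-25) = 10
Area = |Σ|/2 = 5.
Net area = 255 − 5 = 250.

250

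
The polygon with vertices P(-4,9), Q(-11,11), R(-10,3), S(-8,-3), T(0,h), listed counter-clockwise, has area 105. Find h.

The doubled signed area Σ (x_i y_{i+1} − x_{i+1} y_i) is linear in h.
With h=0 it equals 186; the coefficient of h is -4 (from the two edges through T).
So -4·h + 186 = 2·105 = 210 ⇒ h = -6.

-6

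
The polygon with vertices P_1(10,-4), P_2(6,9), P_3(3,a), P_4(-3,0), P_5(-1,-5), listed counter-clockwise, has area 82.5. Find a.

The doubled signed area Σ (x_i y_{i+1} − x_{i+1} y_i) is linear in a.
With a=0 it equals 156; the coefficient of a is 9 (from the two edges through P_3).
So 9·a + 156 = 2·82.5 = 165 ⇒ a = 1.

1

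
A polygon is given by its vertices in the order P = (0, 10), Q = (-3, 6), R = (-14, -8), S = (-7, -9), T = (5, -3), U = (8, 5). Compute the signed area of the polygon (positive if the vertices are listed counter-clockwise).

Apply Gauss's area formula: 2A = Σ (x_i·y_{i+1} − x_{i+1}·y_i), indices taken mod 6.
P→Q: (0)(6) − (-3)(10) = 30
Q→R: (-3)(-8) − (-14)(6) = 108
R→S: (-14)(-9) − (-7)(-8) = 70
S→T: (-7)(-3) − (5)(-9) = 66
T→U: (5)(5) − (8)(-3) = 49
U→P: (8)(10) − (0)(5) = 80
Σ = 403
Signed area = Σ/2 = 201.5 (positive ⇒ counter-clockwise traversal).

201.5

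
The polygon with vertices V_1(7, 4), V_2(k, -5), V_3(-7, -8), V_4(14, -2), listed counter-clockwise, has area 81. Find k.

Write out the shoelace sum; only the two edges meeting at V_2 involve k:
2·Area = [(7·(-5) − k·4) + (k·(-8) − (-7)·(-5))] + 196
       = -12·k + 126 = 162
⇒ k = -3.

-3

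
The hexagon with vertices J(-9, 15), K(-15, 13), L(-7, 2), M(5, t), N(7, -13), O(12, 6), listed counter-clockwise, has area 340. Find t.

-11

The doubled signed area Σ (x_i y_{i+1} − x_{i+1} y_i) is linear in t.
With t=0 it equals 526; the coefficient of t is -14 (from the two edges through M).
So -14·t + 526 = 2·340 = 680 ⇒ t = -11.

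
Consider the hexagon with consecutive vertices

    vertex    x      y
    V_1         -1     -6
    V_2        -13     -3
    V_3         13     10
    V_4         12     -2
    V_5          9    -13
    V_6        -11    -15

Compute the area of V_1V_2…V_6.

V_1→V_2: (-1)(-3) − (-13)(-6) = -75
V_2→V_3: (-13)(10) − (13)(-3) = -91
V_3→V_4: (13)(-2) − (12)(10) = -146
V_4→V_5: (12)(-13) − (9)(-2) = -138
V_5→V_6: (9)(-15) − (-11)(-13) = -278
V_6→V_1: (-11)(-6) − (-1)(-15) = 51
Σ = -677
Area = |Σ|/2 = 338.5.

338.5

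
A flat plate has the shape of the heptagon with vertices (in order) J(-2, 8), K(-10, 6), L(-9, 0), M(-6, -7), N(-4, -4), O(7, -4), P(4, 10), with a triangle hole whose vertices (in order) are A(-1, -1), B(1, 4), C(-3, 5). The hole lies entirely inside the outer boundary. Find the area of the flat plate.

Outer boundary:
Apply the shoelace (surveyor's) formula: 2A = Σ (x_i·y_{i+1} − x_{i+1}·y_i), indices taken mod 7.
Σ = (68) + (54) + (63) + (-4) + (44) + (86) + (52) = 363
Area = |Σ|/2 = 181.5.
Hole:
Σ = (-3) + (17) + (8) = 22
Area = |Σ|/2 = 11.
Net area = 181.5 − 11 = 170.5.

170.5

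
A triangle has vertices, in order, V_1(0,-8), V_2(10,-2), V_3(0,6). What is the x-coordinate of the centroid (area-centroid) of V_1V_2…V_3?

Apply the surveyor's formula. First the cross-terms c_i = x_i·y_{i+1} − x_{i+1}·y_i:
  80, 60, 0  ⇒  2A = 140, A = 70.
Then Σ (x_i + x_{i+1})·c_i = 1400, so x̄ = 1400 / (6·70) = 10/3.

10/3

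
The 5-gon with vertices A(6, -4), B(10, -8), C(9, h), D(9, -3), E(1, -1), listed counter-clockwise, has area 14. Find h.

-5

The doubled signed area Σ (x_i y_{i+1} − x_{i+1} y_i) is linear in h.
With h=0 it equals 33; the coefficient of h is 1 (from the two edges through C).
So 1·h + 33 = 2·14 = 28 ⇒ h = -5.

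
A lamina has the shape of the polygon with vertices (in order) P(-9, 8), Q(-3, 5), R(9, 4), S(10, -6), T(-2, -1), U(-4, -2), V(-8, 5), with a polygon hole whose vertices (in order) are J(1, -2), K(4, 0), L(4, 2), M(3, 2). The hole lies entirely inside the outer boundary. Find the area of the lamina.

119.5

Outer boundary:
Apply the surveyor's formula: 2A = Σ (x_i·y_{i+1} − x_{i+1}·y_i), indices taken mod 7.
P→Q: (-9)(5) − (-3)(8) = -21
Q→R: (-3)(4) − (9)(5) = -57
R→S: (9)(-6) − (10)(4) = -94
S→T: (10)(-1) − (-2)(-6) = -22
T→U: (-2)(-2) − (-4)(-1) = 0
U→V: (-4)(5) − (-8)(-2) = -36
V→P: (-8)(8) − (-9)(5) = -19
Σ = -249
Area = |Σ|/2 = 124.5.
Hole:
Σ = (8) + (8) + (2) + (-8) = 10
Area = |Σ|/2 = 5.
Net area = 124.5 − 5 = 119.5.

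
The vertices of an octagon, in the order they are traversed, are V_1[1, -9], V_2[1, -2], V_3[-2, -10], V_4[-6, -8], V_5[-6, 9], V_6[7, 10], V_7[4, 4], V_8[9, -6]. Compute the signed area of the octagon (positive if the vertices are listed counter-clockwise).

Σ = (7) + (-14) + (-44) + (-102) + (-123) + (-12) + (-60) + (-75) = -423
Signed area = Σ/2 = -211.5 (negative ⇒ clockwise traversal).

-211.5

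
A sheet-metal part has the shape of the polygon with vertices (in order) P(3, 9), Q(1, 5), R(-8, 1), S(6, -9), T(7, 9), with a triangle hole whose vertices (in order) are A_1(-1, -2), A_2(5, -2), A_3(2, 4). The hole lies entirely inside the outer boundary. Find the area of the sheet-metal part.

Outer boundary:
Cross-terms: 6, 41, 66, 117, 36  ⇒  Σ = 266
Area = |Σ|/2 = 133.
Hole:
Apply the surveyor's formula: 2A = Σ (x_i·y_{i+1} − x_{i+1}·y_i), indices taken mod 3.
Σ = (12) + (24) + (0) = 36
Area = |Σ|/2 = 18.
Net area = 133 − 18 = 115.

115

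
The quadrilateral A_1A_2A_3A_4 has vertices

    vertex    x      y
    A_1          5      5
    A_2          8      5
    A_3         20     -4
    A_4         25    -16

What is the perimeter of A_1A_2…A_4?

|A_1A_2| = √((3)² + (0)²) = √9 = 3
|A_2A_3| = √((12)² + (-9)²) = √225 = 15
|A_3A_4| = √((5)² + (-12)²) = √169 = 13
|A_4A_1| = √((-20)² + (21)²) = √841 = 29
Perimeter = 3 + 15 + 13 + 29 = 60.

60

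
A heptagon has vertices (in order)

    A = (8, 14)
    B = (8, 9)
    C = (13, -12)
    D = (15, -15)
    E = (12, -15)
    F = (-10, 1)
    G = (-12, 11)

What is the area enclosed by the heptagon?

402.5

A→B: (8)(9) − (8)(14) = -40
B→C: (8)(-12) − (13)(9) = -213
C→D: (13)(-15) − (15)(-12) = -15
D→E: (15)(-15) − (12)(-15) = -45
E→F: (12)(1) − (-10)(-15) = -138
F→G: (-10)(11) − (-12)(1) = -98
G→A: (-12)(14) − (8)(11) = -256
Σ = -805
Area = |Σ|/2 = 402.5.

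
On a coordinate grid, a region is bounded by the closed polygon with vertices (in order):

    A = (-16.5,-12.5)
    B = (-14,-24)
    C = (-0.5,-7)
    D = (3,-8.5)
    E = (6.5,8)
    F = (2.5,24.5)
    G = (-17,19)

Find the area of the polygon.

Σ = (221) + (86) + (25.25) + (79.25) + (139.25) + (464) + (526) = 1540.75
Area = |Σ|/2 = 770.375.

770.375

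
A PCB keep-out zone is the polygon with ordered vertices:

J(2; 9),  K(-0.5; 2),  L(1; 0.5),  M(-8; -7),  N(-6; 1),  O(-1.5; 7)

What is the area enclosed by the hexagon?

57.375

Apply the shoelace (surveyor's) formula: 2A = Σ (x_i·y_{i+1} − x_{i+1}·y_i), indices taken mod 6.
J→K: (2)(2) − (-0.5)(9) = 8.5
K→L: (-0.5)(0.5) − (1)(2) = -2.25
L→M: (1)(-7) − (-8)(0.5) = -3
M→N: (-8)(1) − (-6)(-7) = -50
N→O: (-6)(7) − (-1.5)(1) = -40.5
O→J: (-1.5)(9) − (2)(7) = -27.5
Σ = -114.75
Area = |Σ|/2 = 57.375.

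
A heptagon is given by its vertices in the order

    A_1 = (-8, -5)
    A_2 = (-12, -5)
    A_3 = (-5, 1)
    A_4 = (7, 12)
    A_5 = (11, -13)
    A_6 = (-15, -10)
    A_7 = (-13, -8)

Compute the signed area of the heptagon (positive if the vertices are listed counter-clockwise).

-330.5

Σ = (-20) + (-37) + (-67) + (-223) + (-305) + (-10) + (1) = -661
Signed area = Σ/2 = -330.5 (negative ⇒ clockwise traversal).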